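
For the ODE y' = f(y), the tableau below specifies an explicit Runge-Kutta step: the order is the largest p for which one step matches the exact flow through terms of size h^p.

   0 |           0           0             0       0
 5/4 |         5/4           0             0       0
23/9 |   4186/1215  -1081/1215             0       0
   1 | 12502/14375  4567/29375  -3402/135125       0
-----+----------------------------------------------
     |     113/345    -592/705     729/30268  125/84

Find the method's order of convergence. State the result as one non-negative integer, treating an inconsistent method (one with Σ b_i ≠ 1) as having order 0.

b = (113/345, -592/705, 729/30268, 125/84)
c = (0, 5/4, 23/9, 1)
Ac = (0, 0, -1081/972, 13/100)
Σ b_i: 113/345·1 + (-592/705)·1 + 729/30268·1 + 125/84·1 = 1 ✓
b·c: (-592/705)·5/4 + 729/30268·23/9 + 125/84·1 = 1/2 ✓
b·c²: (-592/705)·25/16 + 729/30268·529/81 + 125/84·1 = 1/3 ✓
b·Ac: 729/30268·(-1081/972) + 125/84·13/100 = 1/6 ✓
b·c³: (-592/705)·125/64 + 729/30268·12167/729 + 125/84·1 = 1/4 ✓
b·(c∘Ac): 729/30268·(-24863/8748) + 125/84·13/100 = 1/8 ✓
b·Ac²: 729/30268·(-5405/3888) + 125/84·157/2000 = 1/12 ✓
b·A²c: 125/84·7/250 = 1/24 ✓; 4 stages ⇒ order 4.

4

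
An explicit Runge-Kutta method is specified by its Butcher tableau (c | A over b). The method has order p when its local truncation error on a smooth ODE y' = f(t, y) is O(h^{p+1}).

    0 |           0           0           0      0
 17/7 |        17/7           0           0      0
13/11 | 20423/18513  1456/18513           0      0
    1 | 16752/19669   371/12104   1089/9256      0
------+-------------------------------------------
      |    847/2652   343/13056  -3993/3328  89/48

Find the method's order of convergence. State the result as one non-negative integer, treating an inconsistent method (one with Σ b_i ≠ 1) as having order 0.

b = (847/2652, 343/13056, -3993/3328, 89/48)
c = (0, 17/7, 13/11, 1)
Ac = (0, 0, 208/1089, 19/89)
Σ b_i: 847/2652·1 + 343/13056·1 + (-3993/3328)·1 + 89/48·1 = 1 ✓
b·c: 343/13056·17/7 + (-3993/3328)·13/11 + 89/48·1 = 1/2 ✓
b·c²: 343/13056·289/49 + (-3993/3328)·169/121 + 89/48·1 = 1/3 ✓
b·Ac: (-3993/3328)·208/1089 + 89/48·19/89 = 1/6 ✓
b·c³: 343/13056·4913/343 + (-3993/3328)·2197/1331 + 89/48·1 = 1/4 ✓
b·(c∘Ac): (-3993/3328)·2704/11979 + 89/48·19/89 = 1/8 ✓
b·Ac²: (-3993/3328)·3536/7623 + 89/48·215/623 = 1/12 ✓
b·A²c: 89/48·2/89 = 1/24 ✓; 4 stages ⇒ order 4.

4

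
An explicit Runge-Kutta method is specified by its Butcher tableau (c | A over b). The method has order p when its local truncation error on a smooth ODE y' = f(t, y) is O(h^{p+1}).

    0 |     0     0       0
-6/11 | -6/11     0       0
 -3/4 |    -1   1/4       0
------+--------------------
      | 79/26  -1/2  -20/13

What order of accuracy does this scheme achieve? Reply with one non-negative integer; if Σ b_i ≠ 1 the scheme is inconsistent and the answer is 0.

1

b = (79/26, -1/2, -20/13)
c = (0, -6/11, -3/4)
Ac = (0, 0, -3/22)
Σ b_i: 79/26·1 + (-1/2)·1 + (-20/13)·1 = 1 ✓
b·c: (-1/2)·(-6/11) + (-20/13)·(-3/4) = 204/143 ≠ 1/2 ⇒ order 1.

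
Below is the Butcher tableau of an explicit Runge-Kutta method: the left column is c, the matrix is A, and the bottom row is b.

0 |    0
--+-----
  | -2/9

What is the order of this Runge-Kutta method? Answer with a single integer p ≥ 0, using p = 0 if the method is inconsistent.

b = (-2/9)
c = (0)
Σ b_i: (-2/9)·1 = -2/9 ≠ 1 ⇒ order 0.

0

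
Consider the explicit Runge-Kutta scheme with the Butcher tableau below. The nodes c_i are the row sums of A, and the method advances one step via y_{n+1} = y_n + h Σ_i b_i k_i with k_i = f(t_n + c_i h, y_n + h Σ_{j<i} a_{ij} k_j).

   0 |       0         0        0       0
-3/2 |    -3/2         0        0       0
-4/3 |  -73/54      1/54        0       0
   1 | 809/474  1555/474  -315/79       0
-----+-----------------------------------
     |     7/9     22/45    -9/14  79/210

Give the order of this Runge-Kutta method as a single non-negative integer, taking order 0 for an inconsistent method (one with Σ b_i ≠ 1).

b = (7/9, 22/45, -9/14, 79/210)
c = (0, -3/2, -4/3, 1)
Ac = (0, 0, -1/36, 125/316)
Σ b_i: 7/9·1 + 22/45·1 + (-9/14)·1 + 79/210·1 = 1 ✓
b·c: 22/45·(-3/2) + (-9/14)·(-4/3) + 79/210·1 = 1/2 ✓
b·c²: 22/45·9/4 + (-9/14)·16/9 + 79/210·1 = 1/3 ✓
b·Ac: (-9/14)·(-1/36) + 79/210·125/316 = 1/6 ✓
b·c³: 22/45·(-27/8) + (-9/14)·(-64/27) + 79/210·1 = 1/4 ✓
b·(c∘Ac): (-9/14)·1/27 + 79/210·125/316 = 1/8 ✓
b·Ac²: (-9/14)·1/24 + 79/210·185/632 = 1/12 ✓
b·A²c: 79/210·35/316 = 1/24 ✓; 4 stages ⇒ order 4.

4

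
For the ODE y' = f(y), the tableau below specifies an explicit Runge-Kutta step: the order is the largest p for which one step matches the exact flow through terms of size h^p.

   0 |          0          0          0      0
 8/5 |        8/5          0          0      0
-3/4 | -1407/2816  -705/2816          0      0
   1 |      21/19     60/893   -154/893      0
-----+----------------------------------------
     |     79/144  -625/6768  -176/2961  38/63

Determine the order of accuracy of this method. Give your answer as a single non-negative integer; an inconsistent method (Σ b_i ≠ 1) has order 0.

4

b = (79/144, -625/6768, -176/2961, 38/63)
c = (0, 8/5, -3/4, 1)
Ac = (0, 0, -141/352, 9/38)
Σ b_i: 79/144·1 + (-625/6768)·1 + (-176/2961)·1 + 38/63·1 = 1 ✓
b·c: (-625/6768)·8/5 + (-176/2961)·(-3/4) + 38/63·1 = 1/2 ✓
b·c²: (-625/6768)·64/25 + (-176/2961)·9/16 + 38/63·1 = 1/3 ✓
b·Ac: (-176/2961)·(-141/352) + 38/63·9/38 = 1/6 ✓
b·c³: (-625/6768)·512/125 + (-176/2961)·(-27/64) + 38/63·1 = 1/4 ✓
b·(c∘Ac): (-176/2961)·423/1408 + 38/63·9/38 = 1/8 ✓
b·Ac²: (-176/2961)·(-141/220) + 38/63·3/40 = 1/12 ✓
b·A²c: 38/63·21/304 = 1/24 ✓; 4 stages ⇒ order 4.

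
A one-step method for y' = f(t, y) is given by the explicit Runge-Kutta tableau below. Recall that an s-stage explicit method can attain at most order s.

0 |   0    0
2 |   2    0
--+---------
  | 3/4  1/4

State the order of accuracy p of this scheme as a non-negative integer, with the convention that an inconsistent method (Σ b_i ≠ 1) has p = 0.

2

b = (3/4, 1/4)
c = (0, 2)
Σ b_i: 3/4·1 + 1/4·1 = 1 ✓
b·c: 1/4·2 = 1/2 ✓; 2 stages ⇒ order 2.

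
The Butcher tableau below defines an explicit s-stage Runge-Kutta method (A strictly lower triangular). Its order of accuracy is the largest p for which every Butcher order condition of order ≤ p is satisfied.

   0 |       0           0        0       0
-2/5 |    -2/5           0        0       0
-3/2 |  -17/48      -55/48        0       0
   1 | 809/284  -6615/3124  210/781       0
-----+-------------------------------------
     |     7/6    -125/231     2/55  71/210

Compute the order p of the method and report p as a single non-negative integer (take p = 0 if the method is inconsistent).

b = (7/6, -125/231, 2/55, 71/210)
c = (0, -2/5, -3/2, 1)
Ac = (0, 0, 11/24, 63/142)
Σ b_i: 7/6·1 + (-125/231)·1 + 2/55·1 + 71/210·1 = 1 ✓
b·c: (-125/231)·(-2/5) + 2/55·(-3/2) + 71/210·1 = 1/2 ✓
b·c²: (-125/231)·4/25 + 2/55·9/4 + 71/210·1 = 1/3 ✓
b·Ac: 2/55·11/24 + 71/210·63/142 = 1/6 ✓
b·c³: (-125/231)·(-8/125) + 2/55·(-27/8) + 71/210·1 = 1/4 ✓
b·(c∘Ac): 2/55·(-11/16) + 71/210·63/142 = 1/8 ✓
b·Ac²: 2/55·(-11/60) + 71/210·189/710 = 1/12 ✓
b·A²c: 71/210·35/284 = 1/24 ✓; 4 stages ⇒ order 4.

4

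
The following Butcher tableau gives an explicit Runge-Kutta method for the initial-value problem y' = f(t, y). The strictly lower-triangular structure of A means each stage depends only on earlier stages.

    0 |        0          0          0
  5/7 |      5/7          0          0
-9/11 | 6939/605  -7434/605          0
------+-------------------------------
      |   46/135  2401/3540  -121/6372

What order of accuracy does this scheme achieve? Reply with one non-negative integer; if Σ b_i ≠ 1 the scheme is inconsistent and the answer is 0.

3

b = (46/135, 2401/3540, -121/6372)
c = (0, 5/7, -9/11)
Ac = (0, 0, -1062/121)
Σ b_i: 46/135·1 + 2401/3540·1 + (-121/6372)·1 = 1 ✓
b·c: 2401/3540·5/7 + (-121/6372)·(-9/11) = 1/2 ✓
b·c²: 2401/3540·25/49 + (-121/6372)·81/121 = 1/3 ✓
b·Ac: (-121/6372)·(-1062/121) = 1/6 ✓; 3 stages ⇒ order 3.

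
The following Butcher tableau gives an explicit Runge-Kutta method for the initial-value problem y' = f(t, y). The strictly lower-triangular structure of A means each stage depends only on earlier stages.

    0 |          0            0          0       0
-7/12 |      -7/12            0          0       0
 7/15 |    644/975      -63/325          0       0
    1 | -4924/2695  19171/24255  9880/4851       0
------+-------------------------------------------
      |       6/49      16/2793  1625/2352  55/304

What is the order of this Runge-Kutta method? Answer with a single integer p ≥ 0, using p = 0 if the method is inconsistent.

4

b = (6/49, 16/2793, 1625/2352, 55/304)
c = (0, -7/12, 7/15, 1)
Ac = (0, 0, 147/1300, 323/660)
Σ b_i: 6/49·1 + 16/2793·1 + 1625/2352·1 + 55/304·1 = 1 ✓
b·c: 16/2793·(-7/12) + 1625/2352·7/15 + 55/304·1 = 1/2 ✓
b·c²: 16/2793·49/144 + 1625/2352·49/225 + 55/304·1 = 1/3 ✓
b·Ac: 1625/2352·147/1300 + 55/304·323/660 = 1/6 ✓
b·c³: 16/2793·(-343/1728) + 1625/2352·343/3375 + 55/304·1 = 1/4 ✓
b·(c∘Ac): 1625/2352·343/6500 + 55/304·323/660 = 1/8 ✓
b·Ac²: 1625/2352·(-343/5200) + 55/304·57/80 = 1/12 ✓
b·A²c: 55/304·38/165 = 1/24 ✓; 4 stages ⇒ order 4.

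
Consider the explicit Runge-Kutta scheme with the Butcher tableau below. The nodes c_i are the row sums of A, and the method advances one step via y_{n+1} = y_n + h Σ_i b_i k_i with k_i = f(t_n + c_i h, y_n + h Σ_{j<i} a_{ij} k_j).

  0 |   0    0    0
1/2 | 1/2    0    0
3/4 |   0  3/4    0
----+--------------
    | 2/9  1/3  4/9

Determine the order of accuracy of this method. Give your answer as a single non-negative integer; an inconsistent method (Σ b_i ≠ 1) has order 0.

3

b = (2/9, 1/3, 4/9)
c = (0, 1/2, 3/4)
Ac = (0, 0, 3/8)
Σ b_i: 2/9·1 + 1/3·1 + 4/9·1 = 1 ✓
b·c: 1/3·1/2 + 4/9·3/4 = 1/2 ✓
b·c²: 1/3·1/4 + 4/9·9/16 = 1/3 ✓
b·Ac: 4/9·3/8 = 1/6 ✓; 3 stages ⇒ order 3.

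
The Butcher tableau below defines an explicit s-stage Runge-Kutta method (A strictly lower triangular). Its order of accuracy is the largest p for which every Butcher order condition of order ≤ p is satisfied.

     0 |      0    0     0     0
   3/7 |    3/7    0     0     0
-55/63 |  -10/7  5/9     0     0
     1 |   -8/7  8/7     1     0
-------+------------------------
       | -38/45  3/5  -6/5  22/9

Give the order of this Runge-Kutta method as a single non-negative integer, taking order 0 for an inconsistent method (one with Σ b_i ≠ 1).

b = (-38/45, 3/5, -6/5, 22/9)
c = (0, 3/7, -55/63, 1)
Ac = (0, 0, 5/21, -169/441)
Σ b_i: (-38/45)·1 + 3/5·1 + (-6/5)·1 + 22/9·1 = 1 ✓
b·c: 3/5·3/7 + (-6/5)·(-55/63) + 22/9·1 = 1181/315 ≠ 1/2 ⇒ order 1.

1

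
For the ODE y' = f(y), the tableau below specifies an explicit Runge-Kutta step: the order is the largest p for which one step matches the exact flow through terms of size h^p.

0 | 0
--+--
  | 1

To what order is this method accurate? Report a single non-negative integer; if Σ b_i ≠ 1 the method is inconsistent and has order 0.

b = (1)
c = (0)
Σ b_i: 1·1 = 1 ✓; 1 stage ⇒ order 1.

1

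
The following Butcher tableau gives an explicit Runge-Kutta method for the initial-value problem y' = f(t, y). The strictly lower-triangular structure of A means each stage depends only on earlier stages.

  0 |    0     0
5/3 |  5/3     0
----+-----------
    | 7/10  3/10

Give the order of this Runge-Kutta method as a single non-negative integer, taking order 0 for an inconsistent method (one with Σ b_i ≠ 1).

b = (7/10, 3/10)
c = (0, 5/3)
Σ b_i: 7/10·1 + 3/10·1 = 1 ✓
b·c: 3/10·5/3 = 1/2 ✓; 2 stages ⇒ order 2.

2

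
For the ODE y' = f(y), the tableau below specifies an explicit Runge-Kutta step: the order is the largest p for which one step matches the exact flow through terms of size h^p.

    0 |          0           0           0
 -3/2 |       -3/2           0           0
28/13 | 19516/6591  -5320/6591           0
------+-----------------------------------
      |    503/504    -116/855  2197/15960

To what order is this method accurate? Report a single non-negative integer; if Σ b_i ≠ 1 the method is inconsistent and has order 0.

b = (503/504, -116/855, 2197/15960)
c = (0, -3/2, 28/13)
Ac = (0, 0, 2660/2197)
Σ b_i: 503/504·1 + (-116/855)·1 + 2197/15960·1 = 1 ✓
b·c: (-116/855)·(-3/2) + 2197/15960·28/13 = 1/2 ✓
b·c²: (-116/855)·9/4 + 2197/15960·784/169 = 1/3 ✓
b·Ac: 2197/15960·2660/2197 = 1/6 ✓; 3 stages ⇒ order 3.

3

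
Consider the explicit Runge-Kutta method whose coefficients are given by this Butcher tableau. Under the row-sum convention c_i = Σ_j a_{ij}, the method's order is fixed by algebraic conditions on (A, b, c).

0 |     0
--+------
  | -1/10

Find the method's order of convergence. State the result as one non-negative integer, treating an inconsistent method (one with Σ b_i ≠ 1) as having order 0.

b = (-1/10)
c = (0)
Σ b_i: (-1/10)·1 = -1/10 ≠ 1 ⇒ order 0.

0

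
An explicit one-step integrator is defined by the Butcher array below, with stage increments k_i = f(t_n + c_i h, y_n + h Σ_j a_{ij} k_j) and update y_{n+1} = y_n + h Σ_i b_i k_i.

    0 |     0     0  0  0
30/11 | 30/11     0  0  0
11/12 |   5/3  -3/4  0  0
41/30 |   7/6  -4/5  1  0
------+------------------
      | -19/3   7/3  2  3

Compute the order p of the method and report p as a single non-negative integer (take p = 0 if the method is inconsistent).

1

b = (-19/3, 7/3, 2, 3)
c = (0, 30/11, 11/12, 41/30)
Ac = (0, 0, -45/22, -167/132)
Σ b_i: (-19/3)·1 + 7/3·1 + 2·1 + 3·1 = 1 ✓
b·c: 7/3·30/11 + 2·11/12 + 3·41/30 = 2029/165 ≠ 1/2 ⇒ order 1.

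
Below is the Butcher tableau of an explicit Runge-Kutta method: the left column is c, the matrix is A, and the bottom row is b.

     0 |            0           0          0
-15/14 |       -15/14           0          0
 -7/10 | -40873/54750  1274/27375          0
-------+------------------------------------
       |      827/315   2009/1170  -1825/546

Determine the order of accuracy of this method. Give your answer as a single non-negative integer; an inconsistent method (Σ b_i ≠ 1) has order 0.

b = (827/315, 2009/1170, -1825/546)
c = (0, -15/14, -7/10)
Ac = (0, 0, -91/1825)
Σ b_i: 827/315·1 + 2009/1170·1 + (-1825/546)·1 = 1 ✓
b·c: 2009/1170·(-15/14) + (-1825/546)·(-7/10) = 1/2 ✓
b·c²: 2009/1170·225/196 + (-1825/546)·49/100 = 1/3 ✓
b·Ac: (-1825/546)·(-91/1825) = 1/6 ✓; 3 stages ⇒ order 3.

3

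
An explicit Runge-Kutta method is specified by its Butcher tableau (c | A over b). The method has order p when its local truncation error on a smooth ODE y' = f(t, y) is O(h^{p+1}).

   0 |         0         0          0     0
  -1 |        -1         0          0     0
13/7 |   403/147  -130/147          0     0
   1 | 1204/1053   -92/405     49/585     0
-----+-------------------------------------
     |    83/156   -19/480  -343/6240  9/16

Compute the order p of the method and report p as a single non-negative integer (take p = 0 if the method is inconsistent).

4

b = (83/156, -19/480, -343/6240, 9/16)
c = (0, -1, 13/7, 1)
Ac = (0, 0, 130/147, 31/81)
Σ b_i: 83/156·1 + (-19/480)·1 + (-343/6240)·1 + 9/16·1 = 1 ✓
b·c: (-19/480)·(-1) + (-343/6240)·13/7 + 9/16·1 = 1/2 ✓
b·c²: (-19/480)·1 + (-343/6240)·169/49 + 9/16·1 = 1/3 ✓
b·Ac: (-343/6240)·130/147 + 9/16·31/81 = 1/6 ✓
b·c³: (-19/480)·(-1) + (-343/6240)·2197/343 + 9/16·1 = 1/4 ✓
b·(c∘Ac): (-343/6240)·1690/1029 + 9/16·31/81 = 1/8 ✓
b·Ac²: (-343/6240)·(-130/147) + 9/16·5/81 = 1/12 ✓
b·A²c: 9/16·2/27 = 1/24 ✓; 4 stages ⇒ order 4.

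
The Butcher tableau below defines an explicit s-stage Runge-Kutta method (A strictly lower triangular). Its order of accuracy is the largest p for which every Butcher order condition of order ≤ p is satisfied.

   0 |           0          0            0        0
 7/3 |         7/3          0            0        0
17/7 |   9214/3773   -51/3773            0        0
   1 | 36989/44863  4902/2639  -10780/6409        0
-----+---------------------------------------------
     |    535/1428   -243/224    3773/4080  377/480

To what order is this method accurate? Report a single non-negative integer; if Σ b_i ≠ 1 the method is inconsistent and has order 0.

4

b = (535/1428, -243/224, 3773/4080, 377/480)
c = (0, 7/3, 17/7, 1)
Ac = (0, 0, -17/539, 94/377)
Σ b_i: 535/1428·1 + (-243/224)·1 + 3773/4080·1 + 377/480·1 = 1 ✓
b·c: (-243/224)·7/3 + 3773/4080·17/7 + 377/480·1 = 1/2 ✓
b·c²: (-243/224)·49/9 + 3773/4080·289/49 + 377/480·1 = 1/3 ✓
b·Ac: 3773/4080·(-17/539) + 377/480·94/377 = 1/6 ✓
b·c³: (-243/224)·343/27 + 3773/4080·4913/343 + 377/480·1 = 1/4 ✓
b·(c∘Ac): 3773/4080·(-289/3773) + 377/480·94/377 = 1/8 ✓
b·Ac²: 3773/4080·(-17/231) + 377/480·218/1131 = 1/12 ✓
b·A²c: 377/480·20/377 = 1/24 ✓; 4 stages ⇒ order 4.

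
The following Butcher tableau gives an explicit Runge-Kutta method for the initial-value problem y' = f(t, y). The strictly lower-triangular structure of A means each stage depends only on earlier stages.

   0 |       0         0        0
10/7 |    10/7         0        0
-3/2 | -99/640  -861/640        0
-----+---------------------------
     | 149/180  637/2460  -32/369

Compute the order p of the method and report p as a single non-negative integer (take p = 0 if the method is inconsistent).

b = (149/180, 637/2460, -32/369)
c = (0, 10/7, -3/2)
Ac = (0, 0, -123/64)
Σ b_i: 149/180·1 + 637/2460·1 + (-32/369)·1 = 1 ✓
b·c: 637/2460·10/7 + (-32/369)·(-3/2) = 1/2 ✓
b·c²: 637/2460·100/49 + (-32/369)·9/4 = 1/3 ✓
b·Ac: (-32/369)·(-123/64) = 1/6 ✓; 3 stages ⇒ order 3.

3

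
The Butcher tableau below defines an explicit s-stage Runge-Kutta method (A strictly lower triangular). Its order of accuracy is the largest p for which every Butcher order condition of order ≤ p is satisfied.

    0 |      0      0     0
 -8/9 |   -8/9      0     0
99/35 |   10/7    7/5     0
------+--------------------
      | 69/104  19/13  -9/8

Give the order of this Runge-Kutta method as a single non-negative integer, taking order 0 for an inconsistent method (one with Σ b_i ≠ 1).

b = (69/104, 19/13, -9/8)
c = (0, -8/9, 99/35)
Ac = (0, 0, -56/45)
Σ b_i: 69/104·1 + 19/13·1 + (-9/8)·1 = 1 ✓
b·c: 19/13·(-8/9) + (-9/8)·99/35 = -146807/32760 ≠ 1/2 ⇒ order 1.

1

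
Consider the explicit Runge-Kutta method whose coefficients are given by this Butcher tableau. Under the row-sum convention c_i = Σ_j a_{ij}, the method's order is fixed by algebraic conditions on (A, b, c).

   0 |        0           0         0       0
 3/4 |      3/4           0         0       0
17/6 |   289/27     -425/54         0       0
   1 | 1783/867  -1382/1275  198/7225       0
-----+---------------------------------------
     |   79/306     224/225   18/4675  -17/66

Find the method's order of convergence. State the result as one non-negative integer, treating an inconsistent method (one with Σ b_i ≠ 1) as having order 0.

b = (79/306, 224/225, 18/4675, -17/66)
c = (0, 3/4, 17/6, 1)
Ac = (0, 0, -425/72, -25/34)
Σ b_i: 79/306·1 + 224/225·1 + 18/4675·1 + (-17/66)·1 = 1 ✓
b·c: 224/225·3/4 + 18/4675·17/6 + (-17/66)·1 = 1/2 ✓
b·c²: 224/225·9/16 + 18/4675·289/36 + (-17/66)·1 = 1/3 ✓
b·Ac: 18/4675·(-425/72) + (-17/66)·(-25/34) = 1/6 ✓
b·c³: 224/225·27/64 + 18/4675·4913/216 + (-17/66)·1 = 1/4 ✓
b·(c∘Ac): 18/4675·(-7225/432) + (-17/66)·(-25/34) = 1/8 ✓
b·Ac²: 18/4675·(-425/96) + (-17/66)·(-53/136) = 1/12 ✓
b·A²c: (-17/66)·(-11/68) = 1/24 ✓; 4 stages ⇒ order 4.

4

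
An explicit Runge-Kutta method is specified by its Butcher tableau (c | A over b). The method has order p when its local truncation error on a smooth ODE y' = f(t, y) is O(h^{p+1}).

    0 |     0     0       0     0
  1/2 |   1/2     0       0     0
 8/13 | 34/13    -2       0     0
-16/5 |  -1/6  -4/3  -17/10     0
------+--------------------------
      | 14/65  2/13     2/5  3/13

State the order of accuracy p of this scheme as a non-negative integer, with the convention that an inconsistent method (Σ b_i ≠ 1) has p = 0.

b = (14/65, 2/13, 2/5, 3/13)
c = (0, 1/2, 8/13, -16/5)
Ac = (0, 0, -1, -334/195)
Σ b_i: 14/65·1 + 2/13·1 + 2/5·1 + 3/13·1 = 1 ✓
b·c: 2/13·1/2 + 2/5·8/13 + 3/13·(-16/5) = -27/65 ≠ 1/2 ⇒ order 1.

1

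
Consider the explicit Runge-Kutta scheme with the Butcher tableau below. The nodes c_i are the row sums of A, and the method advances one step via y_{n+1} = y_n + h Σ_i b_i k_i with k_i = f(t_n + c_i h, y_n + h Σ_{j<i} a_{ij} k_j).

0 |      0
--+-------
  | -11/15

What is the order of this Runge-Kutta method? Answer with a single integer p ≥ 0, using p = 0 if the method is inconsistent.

b = (-11/15)
c = (0)
Σ b_i: (-11/15)·1 = -11/15 ≠ 1 ⇒ order 0.

0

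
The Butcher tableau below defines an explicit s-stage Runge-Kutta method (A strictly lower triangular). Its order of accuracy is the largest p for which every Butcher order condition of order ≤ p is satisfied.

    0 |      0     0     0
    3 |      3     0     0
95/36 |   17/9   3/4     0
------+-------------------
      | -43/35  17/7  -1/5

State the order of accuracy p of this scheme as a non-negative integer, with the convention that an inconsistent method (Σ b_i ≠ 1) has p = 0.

1

b = (-43/35, 17/7, -1/5)
c = (0, 3, 95/36)
Ac = (0, 0, 9/4)
Σ b_i: (-43/35)·1 + 17/7·1 + (-1/5)·1 = 1 ✓
b·c: 17/7·3 + (-1/5)·95/36 = 1703/252 ≠ 1/2 ⇒ order 1.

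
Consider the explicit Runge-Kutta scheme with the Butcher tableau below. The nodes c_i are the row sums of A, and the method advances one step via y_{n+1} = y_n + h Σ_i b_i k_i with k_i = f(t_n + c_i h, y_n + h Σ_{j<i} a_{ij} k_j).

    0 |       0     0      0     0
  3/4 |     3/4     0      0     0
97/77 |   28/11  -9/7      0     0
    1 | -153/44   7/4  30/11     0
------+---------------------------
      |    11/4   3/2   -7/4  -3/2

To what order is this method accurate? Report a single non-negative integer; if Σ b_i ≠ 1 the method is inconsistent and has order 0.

b = (11/4, 3/2, -7/4, -3/2)
c = (0, 3/4, 97/77, 1)
Ac = (0, 0, -27/28, 64347/13552)
Σ b_i: 11/4·1 + 3/2·1 + (-7/4)·1 + (-3/2)·1 = 1 ✓
b·c: 3/2·3/4 + (-7/4)·97/77 + (-3/2)·1 = -227/88 ≠ 1/2 ⇒ order 1.

1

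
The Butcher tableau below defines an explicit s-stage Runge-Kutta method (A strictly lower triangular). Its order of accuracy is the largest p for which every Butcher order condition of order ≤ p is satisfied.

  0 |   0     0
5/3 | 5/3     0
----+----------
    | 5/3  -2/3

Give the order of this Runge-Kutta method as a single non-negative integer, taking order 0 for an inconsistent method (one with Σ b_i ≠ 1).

1

b = (5/3, -2/3)
c = (0, 5/3)
Σ b_i: 5/3·1 + (-2/3)·1 = 1 ✓
b·c: (-2/3)·5/3 = -10/9 ≠ 1/2 ⇒ order 1.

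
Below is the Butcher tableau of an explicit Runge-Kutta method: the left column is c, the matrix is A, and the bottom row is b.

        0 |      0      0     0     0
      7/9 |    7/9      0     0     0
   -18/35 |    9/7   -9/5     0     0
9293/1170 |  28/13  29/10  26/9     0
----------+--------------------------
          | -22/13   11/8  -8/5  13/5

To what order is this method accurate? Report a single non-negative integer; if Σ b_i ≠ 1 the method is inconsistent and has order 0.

0

b = (-22/13, 11/8, -8/5, 13/5)
c = (0, 7/9, -18/35, 9293/1170)
Ac = (0, 0, -7/5, 97/126)
Σ b_i: (-22/13)·1 + 11/8·1 + (-8/5)·1 + 13/5·1 = 71/104 ≠ 1 ⇒ order 0.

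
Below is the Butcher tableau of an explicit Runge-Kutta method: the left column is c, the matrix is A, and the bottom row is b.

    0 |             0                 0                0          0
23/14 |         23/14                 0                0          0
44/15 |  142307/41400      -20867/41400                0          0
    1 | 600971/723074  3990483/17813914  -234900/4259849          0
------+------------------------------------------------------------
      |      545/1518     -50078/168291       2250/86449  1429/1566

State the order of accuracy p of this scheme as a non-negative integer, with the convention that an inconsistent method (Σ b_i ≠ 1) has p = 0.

4

b = (545/1518, -50078/168291, 2250/86449, 1429/1566)
c = (0, 23/14, 44/15, 1)
Ac = (0, 0, -2981/3600, 1179/5716)
Σ b_i: 545/1518·1 + (-50078/168291)·1 + 2250/86449·1 + 1429/1566·1 = 1 ✓
b·c: (-50078/168291)·23/14 + 2250/86449·44/15 + 1429/1566·1 = 1/2 ✓
b·c²: (-50078/168291)·529/196 + 2250/86449·1936/225 + 1429/1566·1 = 1/3 ✓
b·Ac: 2250/86449·(-2981/3600) + 1429/1566·1179/5716 = 1/6 ✓
b·c³: (-50078/168291)·12167/2744 + 2250/86449·85184/3375 + 1429/1566·1 = 1/4 ✓
b·(c∘Ac): 2250/86449·(-32791/13500) + 1429/1566·1179/5716 = 1/8 ✓
b·Ac²: 2250/86449·(-68563/50400) + 1429/1566·10413/80024 = 1/12 ✓
b·A²c: 1429/1566·261/5716 = 1/24 ✓; 4 stages ⇒ order 4.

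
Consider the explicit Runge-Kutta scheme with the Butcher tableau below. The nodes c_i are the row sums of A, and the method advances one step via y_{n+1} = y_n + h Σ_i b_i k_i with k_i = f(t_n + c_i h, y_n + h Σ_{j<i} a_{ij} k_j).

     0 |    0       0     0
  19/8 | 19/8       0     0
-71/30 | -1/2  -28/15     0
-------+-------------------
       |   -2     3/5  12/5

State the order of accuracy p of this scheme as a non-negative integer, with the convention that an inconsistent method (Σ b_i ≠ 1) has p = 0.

1

b = (-2, 3/5, 12/5)
c = (0, 19/8, -71/30)
Ac = (0, 0, -133/30)
Σ b_i: (-2)·1 + 3/5·1 + 12/5·1 = 1 ✓
b·c: 3/5·19/8 + 12/5·(-71/30) = -851/200 ≠ 1/2 ⇒ order 1.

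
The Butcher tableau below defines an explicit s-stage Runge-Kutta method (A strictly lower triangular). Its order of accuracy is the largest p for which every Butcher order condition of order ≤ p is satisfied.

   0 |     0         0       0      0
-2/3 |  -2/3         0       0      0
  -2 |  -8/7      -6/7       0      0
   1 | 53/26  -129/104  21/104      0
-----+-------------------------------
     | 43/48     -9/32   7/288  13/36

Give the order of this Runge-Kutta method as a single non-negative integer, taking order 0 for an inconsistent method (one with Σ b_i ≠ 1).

4

b = (43/48, -9/32, 7/288, 13/36)
c = (0, -2/3, -2, 1)
Ac = (0, 0, 4/7, 11/26)
Σ b_i: 43/48·1 + (-9/32)·1 + 7/288·1 + 13/36·1 = 1 ✓
b·c: (-9/32)·(-2/3) + 7/288·(-2) + 13/36·1 = 1/2 ✓
b·c²: (-9/32)·4/9 + 7/288·4 + 13/36·1 = 1/3 ✓
b·Ac: 7/288·4/7 + 13/36·11/26 = 1/6 ✓
b·c³: (-9/32)·(-8/27) + 7/288·(-8) + 13/36·1 = 1/4 ✓
b·(c∘Ac): 7/288·(-8/7) + 13/36·11/26 = 1/8 ✓
b·Ac²: 7/288·(-8/21) + 13/36·10/39 = 1/12 ✓
b·A²c: 13/36·3/26 = 1/24 ✓; 4 stages ⇒ order 4.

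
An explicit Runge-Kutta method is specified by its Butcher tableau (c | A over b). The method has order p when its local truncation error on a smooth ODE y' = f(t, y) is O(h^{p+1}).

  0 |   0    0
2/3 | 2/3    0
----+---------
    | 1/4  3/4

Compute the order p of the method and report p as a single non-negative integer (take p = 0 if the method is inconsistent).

2

b = (1/4, 3/4)
c = (0, 2/3)
Σ b_i: 1/4·1 + 3/4·1 = 1 ✓
b·c: 3/4·2/3 = 1/2 ✓; 2 stages ⇒ order 2.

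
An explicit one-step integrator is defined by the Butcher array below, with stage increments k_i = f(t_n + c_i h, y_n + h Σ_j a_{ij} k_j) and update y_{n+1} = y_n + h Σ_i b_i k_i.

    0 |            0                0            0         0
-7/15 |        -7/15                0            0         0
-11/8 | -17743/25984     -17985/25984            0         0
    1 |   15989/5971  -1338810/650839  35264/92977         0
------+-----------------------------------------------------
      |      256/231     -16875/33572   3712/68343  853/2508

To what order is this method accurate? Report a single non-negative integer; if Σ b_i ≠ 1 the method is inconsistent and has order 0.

b = (256/231, -16875/33572, 3712/68343, 853/2508)
c = (0, -7/15, -11/8, 1)
Ac = (0, 0, 1199/3712, 374/853)
Σ b_i: 256/231·1 + (-16875/33572)·1 + 3712/68343·1 + 853/2508·1 = 1 ✓
b·c: (-16875/33572)·(-7/15) + 3712/68343·(-11/8) + 853/2508·1 = 1/2 ✓
b·c²: (-16875/33572)·49/225 + 3712/68343·121/64 + 853/2508·1 = 1/3 ✓
b·Ac: 3712/68343·1199/3712 + 853/2508·374/853 = 1/6 ✓
b·c³: (-16875/33572)·(-343/3375) + 3712/68343·(-1331/512) + 853/2508·1 = 1/4 ✓
b·(c∘Ac): 3712/68343·(-13189/29696) + 853/2508·374/853 = 1/8 ✓
b·Ac²: 3712/68343·(-8393/55680) + 853/2508·3443/12795 = 1/12 ✓
b·A²c: 853/2508·209/1706 = 1/24 ✓; 4 stages ⇒ order 4.

4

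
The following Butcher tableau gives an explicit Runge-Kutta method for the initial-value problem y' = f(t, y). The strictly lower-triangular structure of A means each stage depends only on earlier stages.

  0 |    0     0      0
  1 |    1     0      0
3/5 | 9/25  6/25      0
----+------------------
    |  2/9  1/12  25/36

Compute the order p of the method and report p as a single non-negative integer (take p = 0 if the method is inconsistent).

b = (2/9, 1/12, 25/36)
c = (0, 1, 3/5)
Ac = (0, 0, 6/25)
Σ b_i: 2/9·1 + 1/12·1 + 25/36·1 = 1 ✓
b·c: 1/12·1 + 25/36·3/5 = 1/2 ✓
b·c²: 1/12·1 + 25/36·9/25 = 1/3 ✓
b·Ac: 25/36·6/25 = 1/6 ✓; 3 stages ⇒ order 3.

3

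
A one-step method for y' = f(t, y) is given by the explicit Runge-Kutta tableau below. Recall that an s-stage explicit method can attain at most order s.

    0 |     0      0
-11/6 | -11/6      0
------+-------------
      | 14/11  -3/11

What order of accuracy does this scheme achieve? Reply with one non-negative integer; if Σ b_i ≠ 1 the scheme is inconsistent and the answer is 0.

2

b = (14/11, -3/11)
c = (0, -11/6)
Σ b_i: 14/11·1 + (-3/11)·1 = 1 ✓
b·c: (-3/11)·(-11/6) = 1/2 ✓; 2 stages ⇒ order 2.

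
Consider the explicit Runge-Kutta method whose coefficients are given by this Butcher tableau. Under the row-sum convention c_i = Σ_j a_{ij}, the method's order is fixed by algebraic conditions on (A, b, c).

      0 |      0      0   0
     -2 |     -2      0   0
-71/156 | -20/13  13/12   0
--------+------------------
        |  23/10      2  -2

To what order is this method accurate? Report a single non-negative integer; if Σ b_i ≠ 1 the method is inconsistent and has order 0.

b = (23/10, 2, -2)
c = (0, -2, -71/156)
Ac = (0, 0, -13/6)
Σ b_i: 23/10·1 + 2·1 + (-2)·1 = 23/10 ≠ 1 ⇒ order 0.

0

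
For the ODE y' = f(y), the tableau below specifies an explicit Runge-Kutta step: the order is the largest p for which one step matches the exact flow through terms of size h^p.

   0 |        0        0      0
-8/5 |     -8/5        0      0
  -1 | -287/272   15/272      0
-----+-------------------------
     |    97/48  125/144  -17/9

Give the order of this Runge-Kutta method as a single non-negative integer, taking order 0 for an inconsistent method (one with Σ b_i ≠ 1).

b = (97/48, 125/144, -17/9)
c = (0, -8/5, -1)
Ac = (0, 0, -3/34)
Σ b_i: 97/48·1 + 125/144·1 + (-17/9)·1 = 1 ✓
b·c: 125/144·(-8/5) + (-17/9)·(-1) = 1/2 ✓
b·c²: 125/144·64/25 + (-17/9)·1 = 1/3 ✓
b·Ac: (-17/9)·(-3/34) = 1/6 ✓; 3 stages ⇒ order 3.

3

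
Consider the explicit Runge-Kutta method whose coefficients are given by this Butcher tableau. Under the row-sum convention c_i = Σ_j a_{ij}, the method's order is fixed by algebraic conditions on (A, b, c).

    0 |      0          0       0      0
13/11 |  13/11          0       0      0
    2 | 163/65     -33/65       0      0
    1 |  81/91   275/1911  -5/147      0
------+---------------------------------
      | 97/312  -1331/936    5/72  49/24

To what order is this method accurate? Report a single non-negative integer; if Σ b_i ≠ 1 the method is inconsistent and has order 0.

4

b = (97/312, -1331/936, 5/72, 49/24)
c = (0, 13/11, 2, 1)
Ac = (0, 0, -3/5, 5/49)
Σ b_i: 97/312·1 + (-1331/936)·1 + 5/72·1 + 49/24·1 = 1 ✓
b·c: (-1331/936)·13/11 + 5/72·2 + 49/24·1 = 1/2 ✓
b·c²: (-1331/936)·169/121 + 5/72·4 + 49/24·1 = 1/3 ✓
b·Ac: 5/72·(-3/5) + 49/24·5/49 = 1/6 ✓
b·c³: (-1331/936)·2197/1331 + 5/72·8 + 49/24·1 = 1/4 ✓
b·(c∘Ac): 5/72·(-6/5) + 49/24·5/49 = 1/8 ✓
b·Ac²: 5/72·(-39/55) + 49/24·5/77 = 1/12 ✓
b·A²c: 49/24·1/49 = 1/24 ✓; 4 stages ⇒ order 4.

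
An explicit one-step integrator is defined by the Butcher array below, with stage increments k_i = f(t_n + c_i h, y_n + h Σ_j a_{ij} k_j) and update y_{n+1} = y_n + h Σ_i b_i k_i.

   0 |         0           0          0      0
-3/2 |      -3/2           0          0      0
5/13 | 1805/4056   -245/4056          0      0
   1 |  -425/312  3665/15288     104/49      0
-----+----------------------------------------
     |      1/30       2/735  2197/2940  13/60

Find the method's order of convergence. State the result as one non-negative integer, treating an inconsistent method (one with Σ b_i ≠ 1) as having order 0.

4

b = (1/30, 2/735, 2197/2940, 13/60)
c = (0, -3/2, 5/13, 1)
Ac = (0, 0, 245/2704, 95/208)
Σ b_i: 1/30·1 + 2/735·1 + 2197/2940·1 + 13/60·1 = 1 ✓
b·c: 2/735·(-3/2) + 2197/2940·5/13 + 13/60·1 = 1/2 ✓
b·c²: 2/735·9/4 + 2197/2940·25/169 + 13/60·1 = 1/3 ✓
b·Ac: 2197/2940·245/2704 + 13/60·95/208 = 1/6 ✓
b·c³: 2/735·(-27/8) + 2197/2940·125/2197 + 13/60·1 = 1/4 ✓
b·(c∘Ac): 2197/2940·1225/35152 + 13/60·95/208 = 1/8 ✓
b·Ac²: 2197/2940·(-735/5408) + 13/60·355/416 = 1/12 ✓
b·A²c: 13/60·5/26 = 1/24 ✓; 4 stages ⇒ order 4.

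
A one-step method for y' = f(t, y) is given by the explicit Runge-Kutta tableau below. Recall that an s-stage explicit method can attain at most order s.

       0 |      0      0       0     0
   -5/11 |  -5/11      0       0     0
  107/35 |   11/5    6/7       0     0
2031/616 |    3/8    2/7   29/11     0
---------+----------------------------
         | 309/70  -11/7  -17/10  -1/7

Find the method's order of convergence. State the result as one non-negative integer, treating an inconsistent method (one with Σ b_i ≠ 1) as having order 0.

b = (309/70, -11/7, -17/10, -1/7)
c = (0, -5/11, 107/35, 2031/616)
Ac = (0, 0, -30/77, 3053/385)
Σ b_i: 309/70·1 + (-11/7)·1 + (-17/10)·1 + (-1/7)·1 = 1 ✓
b·c: (-11/7)·(-5/11) + (-17/10)·107/35 + (-1/7)·2031/616 = -534027/107800 ≠ 1/2 ⇒ order 1.

1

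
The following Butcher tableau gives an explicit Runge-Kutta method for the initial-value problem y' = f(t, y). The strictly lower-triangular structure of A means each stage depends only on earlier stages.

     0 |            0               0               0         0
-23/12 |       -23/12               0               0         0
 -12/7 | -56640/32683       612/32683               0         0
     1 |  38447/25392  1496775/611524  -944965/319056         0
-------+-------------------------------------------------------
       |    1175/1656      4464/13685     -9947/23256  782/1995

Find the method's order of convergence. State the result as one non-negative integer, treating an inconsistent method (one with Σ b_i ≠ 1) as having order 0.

4

b = (1175/1656, 4464/13685, -9947/23256, 782/1995)
c = (0, -23/12, -12/7, 1)
Ac = (0, 0, -51/1421, 105/272)
Σ b_i: 1175/1656·1 + 4464/13685·1 + (-9947/23256)·1 + 782/1995·1 = 1 ✓
b·c: 4464/13685·(-23/12) + (-9947/23256)·(-12/7) + 782/1995·1 = 1/2 ✓
b·c²: 4464/13685·529/144 + (-9947/23256)·144/49 + 782/1995·1 = 1/3 ✓
b·Ac: (-9947/23256)·(-51/1421) + 782/1995·105/272 = 1/6 ✓
b·c³: 4464/13685·(-12167/1728) + (-9947/23256)·(-1728/343) + 782/1995·1 = 1/4 ✓
b·(c∘Ac): (-9947/23256)·612/9947 + 782/1995·105/272 = 1/8 ✓
b·Ac²: (-9947/23256)·391/5684 + 782/1995·21595/75072 = 1/12 ✓
b·A²c: 782/1995·665/6256 = 1/24 ✓; 4 stages ⇒ order 4.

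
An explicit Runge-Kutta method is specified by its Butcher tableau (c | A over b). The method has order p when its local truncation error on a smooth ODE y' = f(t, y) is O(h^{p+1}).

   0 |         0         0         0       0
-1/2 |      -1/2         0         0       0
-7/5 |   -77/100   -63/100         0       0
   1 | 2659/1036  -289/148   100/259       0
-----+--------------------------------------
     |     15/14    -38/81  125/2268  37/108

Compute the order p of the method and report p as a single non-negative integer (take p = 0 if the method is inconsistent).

4

b = (15/14, -38/81, 125/2268, 37/108)
c = (0, -1/2, -7/5, 1)
Ac = (0, 0, 63/200, 129/296)
Σ b_i: 15/14·1 + (-38/81)·1 + 125/2268·1 + 37/108·1 = 1 ✓
b·c: (-38/81)·(-1/2) + 125/2268·(-7/5) + 37/108·1 = 1/2 ✓
b·c²: (-38/81)·1/4 + 125/2268·49/25 + 37/108·1 = 1/3 ✓
b·Ac: 125/2268·63/200 + 37/108·129/296 = 1/6 ✓
b·c³: (-38/81)·(-1/8) + 125/2268·(-343/125) + 37/108·1 = 1/4 ✓
b·(c∘Ac): 125/2268·(-441/1000) + 37/108·129/296 = 1/8 ✓
b·Ac²: 125/2268·(-63/400) + 37/108·159/592 = 1/12 ✓
b·A²c: 37/108·9/74 = 1/24 ✓; 4 stages ⇒ order 4.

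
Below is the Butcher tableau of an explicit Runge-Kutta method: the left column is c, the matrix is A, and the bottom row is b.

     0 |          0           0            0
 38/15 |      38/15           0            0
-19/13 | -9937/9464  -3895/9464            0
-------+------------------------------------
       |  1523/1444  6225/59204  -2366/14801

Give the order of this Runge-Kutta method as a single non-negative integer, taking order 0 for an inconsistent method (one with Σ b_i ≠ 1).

b = (1523/1444, 6225/59204, -2366/14801)
c = (0, 38/15, -19/13)
Ac = (0, 0, -14801/14196)
Σ b_i: 1523/1444·1 + 6225/59204·1 + (-2366/14801)·1 = 1 ✓
b·c: 6225/59204·38/15 + (-2366/14801)·(-19/13) = 1/2 ✓
b·c²: 6225/59204·1444/225 + (-2366/14801)·361/169 = 1/3 ✓
b·Ac: (-2366/14801)·(-14801/14196) = 1/6 ✓; 3 stages ⇒ order 3.

3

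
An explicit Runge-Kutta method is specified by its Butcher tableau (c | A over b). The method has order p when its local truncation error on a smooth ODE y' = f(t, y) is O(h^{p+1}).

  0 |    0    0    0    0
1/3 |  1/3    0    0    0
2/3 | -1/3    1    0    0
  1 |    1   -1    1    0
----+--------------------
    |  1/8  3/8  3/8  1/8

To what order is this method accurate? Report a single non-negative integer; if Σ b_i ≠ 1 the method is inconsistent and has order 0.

b = (1/8, 3/8, 3/8, 1/8)
c = (0, 1/3, 2/3, 1)
Ac = (0, 0, 1/3, 1/3)
Σ b_i: 1/8·1 + 3/8·1 + 3/8·1 + 1/8·1 = 1 ✓
b·c: 3/8·1/3 + 3/8·2/3 + 1/8·1 = 1/2 ✓
b·c²: 3/8·1/9 + 3/8·4/9 + 1/8·1 = 1/3 ✓
b·Ac: 3/8·1/3 + 1/8·1/3 = 1/6 ✓
b·c³: 3/8·1/27 + 3/8·8/27 + 1/8·1 = 1/4 ✓
b·(c∘Ac): 3/8·2/9 + 1/8·1/3 = 1/8 ✓
b·Ac²: 3/8·1/9 + 1/8·1/3 = 1/12 ✓
b·A²c: 1/8·1/3 = 1/24 ✓; 4 stages ⇒ order 4.

4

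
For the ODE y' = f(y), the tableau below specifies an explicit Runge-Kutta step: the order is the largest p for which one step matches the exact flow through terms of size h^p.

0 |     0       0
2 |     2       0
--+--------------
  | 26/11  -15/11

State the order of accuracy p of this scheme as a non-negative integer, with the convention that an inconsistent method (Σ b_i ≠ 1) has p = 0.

b = (26/11, -15/11)
c = (0, 2)
Σ b_i: 26/11·1 + (-15/11)·1 = 1 ✓
b·c: (-15/11)·2 = -30/11 ≠ 1/2 ⇒ order 1.

1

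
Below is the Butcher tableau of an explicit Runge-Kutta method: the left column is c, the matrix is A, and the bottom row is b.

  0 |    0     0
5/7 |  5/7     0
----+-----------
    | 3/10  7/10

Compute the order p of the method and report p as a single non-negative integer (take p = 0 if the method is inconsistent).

b = (3/10, 7/10)
c = (0, 5/7)
Σ b_i: 3/10·1 + 7/10·1 = 1 ✓
b·c: 7/10·5/7 = 1/2 ✓; 2 stages ⇒ order 2.

2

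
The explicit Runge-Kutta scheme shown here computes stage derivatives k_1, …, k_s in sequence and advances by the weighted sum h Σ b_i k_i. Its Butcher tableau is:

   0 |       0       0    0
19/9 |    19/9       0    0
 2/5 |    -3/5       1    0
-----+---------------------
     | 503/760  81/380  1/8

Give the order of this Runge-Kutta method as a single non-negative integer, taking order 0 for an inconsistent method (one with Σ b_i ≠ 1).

2

b = (503/760, 81/380, 1/8)
c = (0, 19/9, 2/5)
Ac = (0, 0, 19/9)
Σ b_i: 503/760·1 + 81/380·1 + 1/8·1 = 1 ✓
b·c: 81/380·19/9 + 1/8·2/5 = 1/2 ✓
b·c²: 81/380·361/81 + 1/8·4/25 = 97/100 ≠ 1/3 ⇒ order 2.
b·Ac: 1/8·19/9 = 19/72 ≠ 1/6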